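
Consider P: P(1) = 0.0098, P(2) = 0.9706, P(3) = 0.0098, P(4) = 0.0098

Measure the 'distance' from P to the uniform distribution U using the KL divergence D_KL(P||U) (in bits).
1.7620 bits

U(i) = 1/4 for all i

D_KL(P||U) = Σ P(x) log₂(P(x) / (1/4))
           = Σ P(x) log₂(P(x)) + log₂(4)
           = log₂(4) - H(P)

H(P) = -Σ P(x) log₂(P(x)):
  -P(1)·log₂(P(1)) = -(0.0098)·log₂(0.0098) = 0.06540
  -P(2)·log₂(P(2)) = -(0.9706)·log₂(0.9706) = 0.04179
  -P(3)·log₂(P(3)) = -(0.0098)·log₂(0.0098) = 0.06540
  -P(4)·log₂(P(4)) = -(0.0098)·log₂(0.0098) = 0.06540
H(P) = 0.06540 + 0.04179 + 0.06540 + 0.06540 = 0.23799 bits

log₂(4) = 2.00000 bits

D_KL(P||U) = 2.00000 - 0.23799 = 1.76201 ≈ 1.7620 bits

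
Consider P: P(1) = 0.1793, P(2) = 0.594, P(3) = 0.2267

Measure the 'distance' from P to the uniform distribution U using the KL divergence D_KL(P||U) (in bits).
0.2086 bits

U(i) = 1/3 for all i

D_KL(P||U) = Σ P(x) log₂(P(x) / (1/3))
           = Σ P(x) log₂(P(x)) + log₂(3)
           = log₂(3) - H(P)

H(P) = -Σ P(x) log₂(P(x)):
  -P(1)·log₂(P(1)) = -(0.1793)·log₂(0.1793) = 0.44458
  -P(2)·log₂(P(2)) = -(0.594)·log₂(0.594) = 0.44637
  -P(3)·log₂(P(3)) = -(0.2267)·log₂(0.2267) = 0.48540
H(P) = 0.44458 + 0.44637 + 0.48540 = 1.37635 bits

log₂(3) = 1.58496 bits

D_KL(P||U) = 1.58496 - 1.37635 = 0.20861 ≈ 0.2086 bits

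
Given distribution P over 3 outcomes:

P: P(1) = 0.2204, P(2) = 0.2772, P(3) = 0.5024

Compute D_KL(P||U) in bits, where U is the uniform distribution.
0.0921 bits

U(i) = 1/3 for all i

D_KL(P||U) = Σ P(x) log₂(P(x) / (1/3))
           = Σ P(x) log₂(P(x)) + log₂(3)
           = log₂(3) - H(P)

H(P) = -Σ P(x) log₂(P(x)):
  -P(1)·log₂(P(1)) = -(0.2204)·log₂(0.2204) = 0.48087
  -P(2)·log₂(P(2)) = -(0.2772)·log₂(0.2772) = 0.51310
  -P(3)·log₂(P(3)) = -(0.5024)·log₂(0.5024) = 0.49893
H(P) = 0.48087 + 0.51310 + 0.49893 = 1.49290 bits

log₂(3) = 1.58496 bits

D_KL(P||U) = 1.58496 - 1.49290 = 0.09206 ≈ 0.0921 bits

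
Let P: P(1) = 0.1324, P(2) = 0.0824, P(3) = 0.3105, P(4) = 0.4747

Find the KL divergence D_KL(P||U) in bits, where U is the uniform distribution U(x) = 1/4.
0.2829 bits

U(i) = 1/4 for all i

D_KL(P||U) = Σ P(x) log₂(P(x) / (1/4))
           = Σ P(x) log₂(P(x)) + log₂(4)
           = log₂(4) - H(P)

H(P) = -Σ P(x) log₂(P(x)):
  -P(1)·log₂(P(1)) = -(0.1324)·log₂(0.1324) = 0.38621
  -P(2)·log₂(P(2)) = -(0.0824)·log₂(0.0824) = 0.29674
  -P(3)·log₂(P(3)) = -(0.3105)·log₂(0.3105) = 0.52392
  -P(4)·log₂(P(4)) = -(0.4747)·log₂(0.4747) = 0.51026
H(P) = 0.38621 + 0.29674 + 0.52392 + 0.51026 = 1.71713 bits

log₂(4) = 2.00000 bits

D_KL(P||U) = 2.00000 - 1.71713 = 0.28287 ≈ 0.2829 bits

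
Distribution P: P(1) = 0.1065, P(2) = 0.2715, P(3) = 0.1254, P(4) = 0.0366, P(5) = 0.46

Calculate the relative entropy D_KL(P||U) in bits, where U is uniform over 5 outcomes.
0.4015 bits

U(i) = 1/5 for all i

D_KL(P||U) = Σ P(x) log₂(P(x) / (1/5))
           = Σ P(x) log₂(P(x)) + log₂(5)
           = log₂(5) - H(P)

H(P) = -Σ P(x) log₂(P(x)):
  -P(1)·log₂(P(1)) = -(0.1065)·log₂(0.1065) = 0.34411
  -P(2)·log₂(P(2)) = -(0.2715)·log₂(0.2715) = 0.51068
  -P(3)·log₂(P(3)) = -(0.1254)·log₂(0.1254) = 0.37562
  -P(4)·log₂(P(4)) = -(0.0366)·log₂(0.0366) = 0.17466
  -P(5)·log₂(P(5)) = -(0.46)·log₂(0.46) = 0.51534
H(P) = 0.34411 + 0.51068 + 0.37562 + 0.17466 + 0.51534 = 1.92041 bits

log₂(5) = 2.32193 bits

D_KL(P||U) = 2.32193 - 1.92041 = 0.40152 ≈ 0.4015 bits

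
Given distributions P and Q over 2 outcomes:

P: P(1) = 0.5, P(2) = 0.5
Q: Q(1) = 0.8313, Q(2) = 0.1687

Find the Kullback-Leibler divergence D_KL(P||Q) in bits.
0.4170 bits

D_KL(P||Q) = Σ P(x) log₂(P(x)/Q(x))

Computing term by term:
  P(1)·log₂(P(1)/Q(1)) = 0.5·log₂(0.5/0.8313) = -0.36672
  P(2)·log₂(P(2)/Q(2)) = 0.5·log₂(0.5/0.1687) = 0.78373

D_KL(P||Q) = -0.36672 + 0.78373 = 0.41701 ≈ 0.4170 bits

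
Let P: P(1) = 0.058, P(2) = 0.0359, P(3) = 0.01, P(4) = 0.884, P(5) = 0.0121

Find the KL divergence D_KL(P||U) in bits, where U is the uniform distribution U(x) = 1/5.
1.6106 bits

U(i) = 1/5 for all i

D_KL(P||U) = Σ P(x) log₂(P(x) / (1/5))
           = Σ P(x) log₂(P(x)) + log₂(5)
           = log₂(5) - H(P)

H(P) = -Σ P(x) log₂(P(x)):
  -P(1)·log₂(P(1)) = -(0.058)·log₂(0.058) = 0.23825
  -P(2)·log₂(P(2)) = -(0.0359)·log₂(0.0359) = 0.17232
  -P(3)·log₂(P(3)) = -(0.01)·log₂(0.01) = 0.06644
  -P(4)·log₂(P(4)) = -(0.884)·log₂(0.884) = 0.15725
  -P(5)·log₂(P(5)) = -(0.0121)·log₂(0.0121) = 0.07706
H(P) = 0.23825 + 0.17232 + 0.06644 + 0.15725 + 0.07706 = 0.71132 bits

log₂(5) = 2.32193 bits

D_KL(P||U) = 2.32193 - 0.71132 = 1.61061 ≈ 1.6106 bits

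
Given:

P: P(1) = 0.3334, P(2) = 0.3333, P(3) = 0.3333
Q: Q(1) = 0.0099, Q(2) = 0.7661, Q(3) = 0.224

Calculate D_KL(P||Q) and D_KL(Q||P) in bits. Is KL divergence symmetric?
D_KL(P||Q) = 1.4825 bits, D_KL(Q||P) = 0.7412 bits. No, KL divergence is not symmetric.

D_KL(P||Q) = Σ P(x) log₂(P(x)/Q(x))

Computing term by term:
  P(1)·log₂(P(1)/Q(1)) = 0.3334·log₂(0.3334/0.0099) = 1.69157
  P(2)·log₂(P(2)/Q(2)) = 0.3333·log₂(0.3333/0.7661) = -0.40020
  P(3)·log₂(P(3)/Q(3)) = 0.3333·log₂(0.3333/0.224) = 0.19109

D_KL(P||Q) = 1.69157 - 0.40020 + 0.19109 = 1.48246 ≈ 1.4825 bits

D_KL(Q||P) = Σ Q(x) log₂(Q(x)/P(x))

Computing term by term:
  Q(1)·log₂(Q(1)/P(1)) = 0.0099·log₂(0.0099/0.3334) = -0.05023
  Q(2)·log₂(Q(2)/P(2)) = 0.7661·log₂(0.7661/0.3333) = 0.91987
  Q(3)·log₂(Q(3)/P(3)) = 0.224·log₂(0.224/0.3333) = -0.12842

D_KL(Q||P) = -0.05023 + 0.91987 - 0.12842 = 0.74122 ≈ 0.7412 bits

These are NOT equal (difference: 0.7413 bits). KL divergence is asymmetric: D_KL(P||Q) ≠ D_KL(Q||P) in general.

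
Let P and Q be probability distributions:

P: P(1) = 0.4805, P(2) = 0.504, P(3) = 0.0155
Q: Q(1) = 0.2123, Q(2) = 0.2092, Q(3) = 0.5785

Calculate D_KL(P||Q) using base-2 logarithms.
1.1246 bits

D_KL(P||Q) = Σ P(x) log₂(P(x)/Q(x))

Computing term by term:
  P(1)·log₂(P(1)/Q(1)) = 0.4805·log₂(0.4805/0.2123) = 0.56624
  P(2)·log₂(P(2)/Q(2)) = 0.504·log₂(0.504/0.2092) = 0.63934
  P(3)·log₂(P(3)/Q(3)) = 0.0155·log₂(0.0155/0.5785) = -0.08094

D_KL(P||Q) = 0.56624 + 0.63934 - 0.08094 = 1.12464 ≈ 1.1246 bits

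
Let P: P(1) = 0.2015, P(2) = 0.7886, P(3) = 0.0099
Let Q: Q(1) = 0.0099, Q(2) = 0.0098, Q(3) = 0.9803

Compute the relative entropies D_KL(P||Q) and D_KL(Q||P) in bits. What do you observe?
D_KL(P||Q) = 5.8025 bits, D_KL(Q||P) = 6.3940 bits. The two directions give different values (D_KL(Q||P) exceeds D_KL(P||Q) by 0.5915 bits): KL divergence is asymmetric.

D_KL(P||Q) = Σ P(x) log₂(P(x)/Q(x))

Computing term by term:
  P(1)·log₂(P(1)/Q(1)) = 0.2015·log₂(0.2015/0.0099) = 0.87596
  P(2)·log₂(P(2)/Q(2)) = 0.7886·log₂(0.7886/0.0098) = 4.99213
  P(3)·log₂(P(3)/Q(3)) = 0.0099·log₂(0.0099/0.9803) = -0.06563

D_KL(P||Q) = 0.87596 + 4.99213 - 0.06563 = 5.80246 ≈ 5.8025 bits

D_KL(Q||P) = Σ Q(x) log₂(Q(x)/P(x))

Computing term by term:
  Q(1)·log₂(Q(1)/P(1)) = 0.0099·log₂(0.0099/0.2015) = -0.04304
  Q(2)·log₂(Q(2)/P(2)) = 0.0098·log₂(0.0098/0.7886) = -0.06204
  Q(3)·log₂(Q(3)/P(3)) = 0.9803·log₂(0.9803/0.0099) = 6.49905

D_KL(Q||P) = -0.04304 - 0.06204 + 6.49905 = 6.39397 ≈ 6.3940 bits

These are NOT equal (difference: 0.5915 bits). KL divergence is asymmetric: D_KL(P||Q) ≠ D_KL(Q||P) in general.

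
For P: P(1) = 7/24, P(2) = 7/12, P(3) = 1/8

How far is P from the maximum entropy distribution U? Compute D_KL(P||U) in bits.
0.2379 bits

U(i) = 1/3 for all i

D_KL(P||U) = Σ P(x) log₂(P(x) / (1/3))
           = Σ P(x) log₂(P(x)) + log₂(3)
           = log₂(3) - H(P)

H(P) = -Σ P(x) log₂(P(x)):
  -P(1)·log₂(P(1)) = -(7/24)·log₂(7/24) = 0.51847
  -P(2)·log₂(P(2)) = -(7/12)·log₂(7/12) = 0.45360
  -P(3)·log₂(P(3)) = -(1/8)·log₂(1/8) = 0.37500
H(P) = 0.51847 + 0.45360 + 0.37500 = 1.34707 bits

log₂(3) = 1.58496 bits

D_KL(P||U) = 1.58496 - 1.34707 = 0.23789 ≈ 0.2379 bits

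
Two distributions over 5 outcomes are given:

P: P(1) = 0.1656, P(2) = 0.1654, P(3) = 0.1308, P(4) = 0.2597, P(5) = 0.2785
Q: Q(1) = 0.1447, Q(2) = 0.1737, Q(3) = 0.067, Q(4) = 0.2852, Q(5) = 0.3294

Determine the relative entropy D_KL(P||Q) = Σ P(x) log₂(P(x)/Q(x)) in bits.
0.0443 bits

D_KL(P||Q) = Σ P(x) log₂(P(x)/Q(x))

Computing term by term:
  P(1)·log₂(P(1)/Q(1)) = 0.1656·log₂(0.1656/0.1447) = 0.03223
  P(2)·log₂(P(2)/Q(2)) = 0.1654·log₂(0.1654/0.1737) = -0.01168
  P(3)·log₂(P(3)/Q(3)) = 0.1308·log₂(0.1308/0.067) = 0.12624
  P(4)·log₂(P(4)/Q(4)) = 0.2597·log₂(0.2597/0.2852) = -0.03509
  P(5)·log₂(P(5)/Q(5)) = 0.2785·log₂(0.2785/0.3294) = -0.06744

D_KL(P||Q) = 0.03223 - 0.01168 + 0.12624 - 0.03509 - 0.06744 = 0.04426 ≈ 0.0443 bits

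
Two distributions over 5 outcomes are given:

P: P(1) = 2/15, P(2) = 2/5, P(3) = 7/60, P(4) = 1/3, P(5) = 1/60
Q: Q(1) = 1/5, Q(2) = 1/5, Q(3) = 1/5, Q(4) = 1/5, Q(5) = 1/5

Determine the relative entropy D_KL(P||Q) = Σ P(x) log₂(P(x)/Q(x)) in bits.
0.4172 bits

D_KL(P||Q) = Σ P(x) log₂(P(x)/Q(x))

Computing term by term:
  P(1)·log₂(P(1)/Q(1)) = (2/15)·log₂((2/15)/(1/5)) = -0.07800
  P(2)·log₂(P(2)/Q(2)) = (2/5)·log₂((2/5)/(1/5)) = 0.40000
  P(3)·log₂(P(3)/Q(3)) = (7/60)·log₂((7/60)/(1/5)) = -0.09072
  P(4)·log₂(P(4)/Q(4)) = (1/3)·log₂((1/3)/(1/5)) = 0.24566
  P(5)·log₂(P(5)/Q(5)) = (1/60)·log₂((1/60)/(1/5)) = -0.05975

D_KL(P||Q) = -0.07800 + 0.40000 - 0.09072 + 0.24566 - 0.05975 = 0.41719 ≈ 0.4172 bits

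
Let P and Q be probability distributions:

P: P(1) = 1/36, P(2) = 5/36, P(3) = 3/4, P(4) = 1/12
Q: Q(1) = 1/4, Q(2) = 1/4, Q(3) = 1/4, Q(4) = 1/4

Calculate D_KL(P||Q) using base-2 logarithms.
0.8508 bits

D_KL(P||Q) = Σ P(x) log₂(P(x)/Q(x))

Computing term by term:
  P(1)·log₂(P(1)/Q(1)) = (1/36)·log₂((1/36)/(1/4)) = -0.08805
  P(2)·log₂(P(2)/Q(2)) = (5/36)·log₂((5/36)/(1/4)) = -0.11778
  P(3)·log₂(P(3)/Q(3)) = (3/4)·log₂((3/4)/(1/4)) = 1.18872
  P(4)·log₂(P(4)/Q(4)) = (1/12)·log₂((1/12)/(1/4)) = -0.13208

D_KL(P||Q) = -0.08805 - 0.11778 + 1.18872 - 0.13208 = 0.85081 ≈ 0.8508 bits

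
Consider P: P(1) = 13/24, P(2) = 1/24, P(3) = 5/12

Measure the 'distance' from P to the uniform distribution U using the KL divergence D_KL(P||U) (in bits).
0.3885 bits

U(i) = 1/3 for all i

D_KL(P||U) = Σ P(x) log₂(P(x) / (1/3))
           = Σ P(x) log₂(P(x)) + log₂(3)
           = log₂(3) - H(P)

H(P) = -Σ P(x) log₂(P(x)):
  -P(1)·log₂(P(1)) = -(13/24)·log₂(13/24) = 0.47912
  -P(2)·log₂(P(2)) = -(1/24)·log₂(1/24) = 0.19104
  -P(3)·log₂(P(3)) = -(5/12)·log₂(5/12) = 0.52626
H(P) = 0.47912 + 0.19104 + 0.52626 = 1.19642 bits

log₂(3) = 1.58496 bits

D_KL(P||U) = 1.58496 - 1.19642 = 0.38854 ≈ 0.3885 bits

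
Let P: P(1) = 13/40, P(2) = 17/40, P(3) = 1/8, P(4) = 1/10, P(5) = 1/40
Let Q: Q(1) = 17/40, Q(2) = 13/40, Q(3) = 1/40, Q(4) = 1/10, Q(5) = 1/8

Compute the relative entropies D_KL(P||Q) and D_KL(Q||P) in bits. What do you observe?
D_KL(P||Q) = 0.2709 bits, D_KL(Q||P) = 0.2709 bits. The two directions give the same value here, because Q is a self-inverse relabeling of P; in general KL divergence is asymmetric.

D_KL(P||Q) = Σ P(x) log₂(P(x)/Q(x))

Computing term by term:
  P(1)·log₂(P(1)/Q(1)) = (13/40)·log₂((13/40)/(17/40)) = -0.12578
  P(2)·log₂(P(2)/Q(2)) = (17/40)·log₂((17/40)/(13/40)) = 0.16448
  P(3)·log₂(P(3)/Q(3)) = (1/8)·log₂((1/8)/(1/40)) = 0.29024
  P(4)·log₂(P(4)/Q(4)) = (1/10)·log₂((1/10)/(1/10)) = 0.00000
  P(5)·log₂(P(5)/Q(5)) = (1/40)·log₂((1/40)/(1/8)) = -0.05805

D_KL(P||Q) = -0.12578 + 0.16448 + 0.29024 + 0.00000 - 0.05805 = 0.27089 ≈ 0.2709 bits

D_KL(Q||P) = Σ Q(x) log₂(Q(x)/P(x))

Computing term by term:
  Q(1)·log₂(Q(1)/P(1)) = (17/40)·log₂((17/40)/(13/40)) = 0.16448
  Q(2)·log₂(Q(2)/P(2)) = (13/40)·log₂((13/40)/(17/40)) = -0.12578
  Q(3)·log₂(Q(3)/P(3)) = (1/40)·log₂((1/40)/(1/8)) = -0.05805
  Q(4)·log₂(Q(4)/P(4)) = (1/10)·log₂((1/10)/(1/10)) = 0.00000
  Q(5)·log₂(Q(5)/P(5)) = (1/8)·log₂((1/8)/(1/40)) = 0.29024

D_KL(Q||P) = 0.16448 - 0.12578 - 0.05805 + 0.00000 + 0.29024 = 0.27089 ≈ 0.2709 bits

These ARE equal here. Q is P with outcomes relabeled (Q(1) = P(2), Q(2) = P(1), Q(3) = P(5), Q(5) = P(3)) by a relabeling that is its own inverse, so the two sums contain exactly the same terms in a different order. This is a special case — KL divergence is not symmetric in general: D_KL(P||Q) ≠ D_KL(Q||P) for most P, Q.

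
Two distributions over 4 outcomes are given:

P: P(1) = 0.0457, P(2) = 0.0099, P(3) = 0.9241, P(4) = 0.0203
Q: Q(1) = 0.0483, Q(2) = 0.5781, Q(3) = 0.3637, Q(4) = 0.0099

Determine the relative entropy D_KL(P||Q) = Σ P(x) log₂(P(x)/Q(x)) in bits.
1.2025 bits

D_KL(P||Q) = Σ P(x) log₂(P(x)/Q(x))

Computing term by term:
  P(1)·log₂(P(1)/Q(1)) = 0.0457·log₂(0.0457/0.0483) = -0.00365
  P(2)·log₂(P(2)/Q(2)) = 0.0099·log₂(0.0099/0.5781) = -0.05809
  P(3)·log₂(P(3)/Q(3)) = 0.9241·log₂(0.9241/0.3637) = 1.24319
  P(4)·log₂(P(4)/Q(4)) = 0.0203·log₂(0.0203/0.0099) = 0.02103

D_KL(P||Q) = -0.00365 - 0.05809 + 1.24319 + 0.02103 = 1.20248 ≈ 1.2025 bits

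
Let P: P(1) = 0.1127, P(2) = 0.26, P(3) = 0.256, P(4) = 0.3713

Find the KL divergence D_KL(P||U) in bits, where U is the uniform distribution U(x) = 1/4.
0.1058 bits

U(i) = 1/4 for all i

D_KL(P||U) = Σ P(x) log₂(P(x) / (1/4))
           = Σ P(x) log₂(P(x)) + log₂(4)
           = log₂(4) - H(P)

H(P) = -Σ P(x) log₂(P(x)):
  -P(1)·log₂(P(1)) = -(0.1127)·log₂(0.1127) = 0.35494
  -P(2)·log₂(P(2)) = -(0.26)·log₂(0.26) = 0.50529
  -P(3)·log₂(P(3)) = -(0.256)·log₂(0.256) = 0.50324
  -P(4)·log₂(P(4)) = -(0.3713)·log₂(0.3713) = 0.53071
H(P) = 0.35494 + 0.50529 + 0.50324 + 0.53071 = 1.89418 bits

log₂(4) = 2.00000 bits

D_KL(P||U) = 2.00000 - 1.89418 = 0.10582 ≈ 0.1058 bits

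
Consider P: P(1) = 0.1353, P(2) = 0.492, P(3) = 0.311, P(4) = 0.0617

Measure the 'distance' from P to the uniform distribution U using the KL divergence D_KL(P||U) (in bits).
0.3341 bits

U(i) = 1/4 for all i

D_KL(P||U) = Σ P(x) log₂(P(x) / (1/4))
           = Σ P(x) log₂(P(x)) + log₂(4)
           = log₂(4) - H(P)

H(P) = -Σ P(x) log₂(P(x)):
  -P(1)·log₂(P(1)) = -(0.1353)·log₂(0.1353) = 0.39044
  -P(2)·log₂(P(2)) = -(0.492)·log₂(0.492) = 0.50345
  -P(3)·log₂(P(3)) = -(0.311)·log₂(0.311) = 0.52404
  -P(4)·log₂(P(4)) = -(0.0617)·log₂(0.0617) = 0.24795
H(P) = 0.39044 + 0.50345 + 0.52404 + 0.24795 = 1.66588 bits

log₂(4) = 2.00000 bits

D_KL(P||U) = 2.00000 - 1.66588 = 0.33412 ≈ 0.3341 bits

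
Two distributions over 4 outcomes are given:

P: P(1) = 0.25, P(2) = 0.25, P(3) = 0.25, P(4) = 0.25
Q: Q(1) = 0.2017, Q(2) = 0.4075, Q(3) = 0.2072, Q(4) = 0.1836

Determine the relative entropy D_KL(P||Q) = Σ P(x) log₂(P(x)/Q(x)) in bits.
0.0803 bits

D_KL(P||Q) = Σ P(x) log₂(P(x)/Q(x))

Computing term by term:
  P(1)·log₂(P(1)/Q(1)) = 0.25·log₂(0.25/0.2017) = 0.07743
  P(2)·log₂(P(2)/Q(2)) = 0.25·log₂(0.25/0.4075) = -0.17622
  P(3)·log₂(P(3)/Q(3)) = 0.25·log₂(0.25/0.2072) = 0.06773
  P(4)·log₂(P(4)/Q(4)) = 0.25·log₂(0.25/0.1836) = 0.11134

D_KL(P||Q) = 0.07743 - 0.17622 + 0.06773 + 0.11134 = 0.08028 ≈ 0.0803 bits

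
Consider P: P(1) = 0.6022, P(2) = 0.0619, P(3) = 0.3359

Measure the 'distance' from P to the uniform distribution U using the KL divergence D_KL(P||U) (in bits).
0.3672 bits

U(i) = 1/3 for all i

D_KL(P||U) = Σ P(x) log₂(P(x) / (1/3))
           = Σ P(x) log₂(P(x)) + log₂(3)
           = log₂(3) - H(P)

H(P) = -Σ P(x) log₂(P(x)):
  -P(1)·log₂(P(1)) = -(0.6022)·log₂(0.6022) = 0.44062
  -P(2)·log₂(P(2)) = -(0.0619)·log₂(0.0619) = 0.24846
  -P(3)·log₂(P(3)) = -(0.3359)·log₂(0.3359) = 0.52867
H(P) = 0.44062 + 0.24846 + 0.52867 = 1.21775 bits

log₂(3) = 1.58496 bits

D_KL(P||U) = 1.58496 - 1.21775 = 0.36721 ≈ 0.3672 bits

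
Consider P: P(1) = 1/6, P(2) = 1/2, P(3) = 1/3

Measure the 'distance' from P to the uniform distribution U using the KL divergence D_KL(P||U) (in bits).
0.1258 bits

U(i) = 1/3 for all i

D_KL(P||U) = Σ P(x) log₂(P(x) / (1/3))
           = Σ P(x) log₂(P(x)) + log₂(3)
           = log₂(3) - H(P)

H(P) = -Σ P(x) log₂(P(x)):
  -P(1)·log₂(P(1)) = -(1/6)·log₂(1/6) = 0.43083
  -P(2)·log₂(P(2)) = -(1/2)·log₂(1/2) = 0.50000
  -P(3)·log₂(P(3)) = -(1/3)·log₂(1/3) = 0.52832
H(P) = 0.43083 + 0.50000 + 0.52832 = 1.45915 bits

log₂(3) = 1.58496 bits

D_KL(P||U) = 1.58496 - 1.45915 = 0.12581 ≈ 0.1258 bits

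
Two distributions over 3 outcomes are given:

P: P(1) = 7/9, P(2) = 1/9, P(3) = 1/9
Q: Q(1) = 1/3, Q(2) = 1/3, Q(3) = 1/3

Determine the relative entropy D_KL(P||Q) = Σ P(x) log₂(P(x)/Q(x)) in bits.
0.5985 bits

D_KL(P||Q) = Σ P(x) log₂(P(x)/Q(x))

Computing term by term:
  P(1)·log₂(P(1)/Q(1)) = (7/9)·log₂((7/9)/(1/3)) = 0.95075
  P(2)·log₂(P(2)/Q(2)) = (1/9)·log₂((1/9)/(1/3)) = -0.17611
  P(3)·log₂(P(3)/Q(3)) = (1/9)·log₂((1/9)/(1/3)) = -0.17611

D_KL(P||Q) = 0.95075 - 0.17611 - 0.17611 = 0.59853 ≈ 0.5985 bits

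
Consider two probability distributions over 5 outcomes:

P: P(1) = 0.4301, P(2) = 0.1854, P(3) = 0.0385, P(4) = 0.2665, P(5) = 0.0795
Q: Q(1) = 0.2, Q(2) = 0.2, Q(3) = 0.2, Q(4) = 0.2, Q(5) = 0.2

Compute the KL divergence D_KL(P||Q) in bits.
0.3679 bits

D_KL(P||Q) = Σ P(x) log₂(P(x)/Q(x))

Computing term by term:
  P(1)·log₂(P(1)/Q(1)) = 0.4301·log₂(0.4301/0.2) = 0.47512
  P(2)·log₂(P(2)/Q(2)) = 0.1854·log₂(0.1854/0.2) = -0.02028
  P(3)·log₂(P(3)/Q(3)) = 0.0385·log₂(0.0385/0.2) = -0.09152
  P(4)·log₂(P(4)/Q(4)) = 0.2665·log₂(0.2665/0.2) = 0.11037
  P(5)·log₂(P(5)/Q(5)) = 0.0795·log₂(0.0795/0.2) = -0.10581

D_KL(P||Q) = 0.47512 - 0.02028 - 0.09152 + 0.11037 - 0.10581 = 0.36788 ≈ 0.3679 bits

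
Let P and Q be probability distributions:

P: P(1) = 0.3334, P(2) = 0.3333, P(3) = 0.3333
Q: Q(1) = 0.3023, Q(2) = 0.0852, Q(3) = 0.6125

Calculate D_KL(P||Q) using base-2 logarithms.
0.4104 bits

D_KL(P||Q) = Σ P(x) log₂(P(x)/Q(x))

Computing term by term:
  P(1)·log₂(P(1)/Q(1)) = 0.3334·log₂(0.3334/0.3023) = 0.04710
  P(2)·log₂(P(2)/Q(2)) = 0.3333·log₂(0.3333/0.0852) = 0.65590
  P(3)·log₂(P(3)/Q(3)) = 0.3333·log₂(0.3333/0.6125) = -0.29260

D_KL(P||Q) = 0.04710 + 0.65590 - 0.29260 = 0.41040 ≈ 0.4104 bits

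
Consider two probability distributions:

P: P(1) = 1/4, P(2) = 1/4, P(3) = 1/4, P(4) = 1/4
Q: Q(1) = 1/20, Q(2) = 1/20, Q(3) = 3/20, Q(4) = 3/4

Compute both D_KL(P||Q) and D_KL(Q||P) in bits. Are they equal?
D_KL(P||Q) = 0.9490 bits, D_KL(Q||P) = 0.8460 bits. No, they are not equal.

D_KL(P||Q) = Σ P(x) log₂(P(x)/Q(x))

Computing term by term:
  P(1)·log₂(P(1)/Q(1)) = (1/4)·log₂((1/4)/(1/20)) = 0.58048
  P(2)·log₂(P(2)/Q(2)) = (1/4)·log₂((1/4)/(1/20)) = 0.58048
  P(3)·log₂(P(3)/Q(3)) = (1/4)·log₂((1/4)/(3/20)) = 0.18424
  P(4)·log₂(P(4)/Q(4)) = (1/4)·log₂((1/4)/(3/4)) = -0.39624

D_KL(P||Q) = 0.58048 + 0.58048 + 0.18424 - 0.39624 = 0.94896 ≈ 0.9490 bits

D_KL(Q||P) = Σ Q(x) log₂(Q(x)/P(x))

Computing term by term:
  Q(1)·log₂(Q(1)/P(1)) = (1/20)·log₂((1/20)/(1/4)) = -0.11610
  Q(2)·log₂(Q(2)/P(2)) = (1/20)·log₂((1/20)/(1/4)) = -0.11610
  Q(3)·log₂(Q(3)/P(3)) = (3/20)·log₂((3/20)/(1/4)) = -0.11054
  Q(4)·log₂(Q(4)/P(4)) = (3/4)·log₂((3/4)/(1/4)) = 1.18872

D_KL(Q||P) = -0.11610 - 0.11610 - 0.11054 + 1.18872 = 0.84598 ≈ 0.8460 bits

These are NOT equal (difference: 0.1030 bits). KL divergence is asymmetric: D_KL(P||Q) ≠ D_KL(Q||P) in general.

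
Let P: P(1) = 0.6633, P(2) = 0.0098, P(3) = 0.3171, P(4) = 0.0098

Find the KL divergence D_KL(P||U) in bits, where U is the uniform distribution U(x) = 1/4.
0.9509 bits

U(i) = 1/4 for all i

D_KL(P||U) = Σ P(x) log₂(P(x) / (1/4))
           = Σ P(x) log₂(P(x)) + log₂(4)
           = log₂(4) - H(P)

H(P) = -Σ P(x) log₂(P(x)):
  -P(1)·log₂(P(1)) = -(0.6633)·log₂(0.6633) = 0.39285
  -P(2)·log₂(P(2)) = -(0.0098)·log₂(0.0098) = 0.06540
  -P(3)·log₂(P(3)) = -(0.3171)·log₂(0.3171) = 0.52543
  -P(4)·log₂(P(4)) = -(0.0098)·log₂(0.0098) = 0.06540
H(P) = 0.39285 + 0.06540 + 0.52543 + 0.06540 = 1.04908 bits

log₂(4) = 2.00000 bits

D_KL(P||U) = 2.00000 - 1.04908 = 0.95092 ≈ 0.9509 bits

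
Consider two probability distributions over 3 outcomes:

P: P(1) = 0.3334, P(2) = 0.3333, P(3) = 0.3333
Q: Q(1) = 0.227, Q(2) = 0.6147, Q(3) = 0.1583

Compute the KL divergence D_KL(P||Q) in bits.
0.2486 bits

D_KL(P||Q) = Σ P(x) log₂(P(x)/Q(x))

Computing term by term:
  P(1)·log₂(P(1)/Q(1)) = 0.3334·log₂(0.3334/0.227) = 0.18489
  P(2)·log₂(P(2)/Q(2)) = 0.3333·log₂(0.3333/0.6147) = -0.29432
  P(3)·log₂(P(3)/Q(3)) = 0.3333·log₂(0.3333/0.1583) = 0.35802

D_KL(P||Q) = 0.18489 - 0.29432 + 0.35802 = 0.24859 ≈ 0.2486 bits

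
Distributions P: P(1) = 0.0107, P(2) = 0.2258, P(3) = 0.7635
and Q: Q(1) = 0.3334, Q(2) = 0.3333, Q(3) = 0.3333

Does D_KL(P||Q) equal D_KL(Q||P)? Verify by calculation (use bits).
D_KL(P||Q) = 0.7331 bits, D_KL(Q||P) = 1.4429 bits. No — D_KL(P||Q) ≠ D_KL(Q||P) for this pair.

D_KL(P||Q) = Σ P(x) log₂(P(x)/Q(x))

Computing term by term:
  P(1)·log₂(P(1)/Q(1)) = 0.0107·log₂(0.0107/0.3334) = -0.05309
  P(2)·log₂(P(2)/Q(2)) = 0.2258·log₂(0.2258/0.3333) = -0.12685
  P(3)·log₂(P(3)/Q(3)) = 0.7635·log₂(0.7635/0.3333) = 0.91300

D_KL(P||Q) = -0.05309 - 0.12685 + 0.91300 = 0.73306 ≈ 0.7331 bits

D_KL(Q||P) = Σ Q(x) log₂(Q(x)/P(x))

Computing term by term:
  Q(1)·log₂(Q(1)/P(1)) = 0.3334·log₂(0.3334/0.0107) = 1.65419
  Q(2)·log₂(Q(2)/P(2)) = 0.3333·log₂(0.3333/0.2258) = 0.18724
  Q(3)·log₂(Q(3)/P(3)) = 0.3333·log₂(0.3333/0.7635) = -0.39856

D_KL(Q||P) = 1.65419 + 0.18724 - 0.39856 = 1.44287 ≈ 1.4429 bits

These are NOT equal (difference: 0.7098 bits). KL divergence is asymmetric: D_KL(P||Q) ≠ D_KL(Q||P) in general.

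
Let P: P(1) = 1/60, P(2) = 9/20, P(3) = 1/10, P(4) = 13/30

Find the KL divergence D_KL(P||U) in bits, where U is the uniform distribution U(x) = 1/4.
0.5282 bits

U(i) = 1/4 for all i

D_KL(P||U) = Σ P(x) log₂(P(x) / (1/4))
           = Σ P(x) log₂(P(x)) + log₂(4)
           = log₂(4) - H(P)

H(P) = -Σ P(x) log₂(P(x)):
  -P(1)·log₂(P(1)) = -(1/60)·log₂(1/60) = 0.09845
  -P(2)·log₂(P(2)) = -(9/20)·log₂(9/20) = 0.51840
  -P(3)·log₂(P(3)) = -(1/10)·log₂(1/10) = 0.33219
  -P(4)·log₂(P(4)) = -(13/30)·log₂(13/30) = 0.52280
H(P) = 0.09845 + 0.51840 + 0.33219 + 0.52280 = 1.47184 bits

log₂(4) = 2.00000 bits

D_KL(P||U) = 2.00000 - 1.47184 = 0.52816 ≈ 0.5282 bits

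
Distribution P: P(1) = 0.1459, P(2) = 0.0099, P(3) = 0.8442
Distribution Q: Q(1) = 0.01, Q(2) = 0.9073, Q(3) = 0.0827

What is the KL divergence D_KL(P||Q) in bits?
3.3291 bits

D_KL(P||Q) = Σ P(x) log₂(P(x)/Q(x))

Computing term by term:
  P(1)·log₂(P(1)/Q(1)) = 0.1459·log₂(0.1459/0.01) = 0.56418
  P(2)·log₂(P(2)/Q(2)) = 0.0099·log₂(0.0099/0.9073) = -0.06453
  P(3)·log₂(P(3)/Q(3)) = 0.8442·log₂(0.8442/0.0827) = 2.82944

D_KL(P||Q) = 0.56418 - 0.06453 + 2.82944 = 3.32909 ≈ 3.3291 bits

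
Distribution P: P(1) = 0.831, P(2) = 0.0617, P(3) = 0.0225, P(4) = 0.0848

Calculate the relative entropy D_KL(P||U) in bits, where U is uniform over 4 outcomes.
1.1051 bits

U(i) = 1/4 for all i

D_KL(P||U) = Σ P(x) log₂(P(x) / (1/4))
           = Σ P(x) log₂(P(x)) + log₂(4)
           = log₂(4) - H(P)

H(P) = -Σ P(x) log₂(P(x)):
  -P(1)·log₂(P(1)) = -(0.831)·log₂(0.831) = 0.22194
  -P(2)·log₂(P(2)) = -(0.0617)·log₂(0.0617) = 0.24795
  -P(3)·log₂(P(3)) = -(0.0225)·log₂(0.0225) = 0.12316
  -P(4)·log₂(P(4)) = -(0.0848)·log₂(0.0848) = 0.30187
H(P) = 0.22194 + 0.24795 + 0.12316 + 0.30187 = 0.89492 bits

log₂(4) = 2.00000 bits

D_KL(P||U) = 2.00000 - 0.89492 = 1.10508 ≈ 1.1051 bits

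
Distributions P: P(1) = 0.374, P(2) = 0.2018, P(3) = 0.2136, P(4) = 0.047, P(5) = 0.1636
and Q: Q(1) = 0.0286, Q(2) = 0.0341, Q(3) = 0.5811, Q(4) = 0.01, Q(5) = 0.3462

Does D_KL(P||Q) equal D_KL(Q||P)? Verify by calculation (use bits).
D_KL(P||Q) = 1.5244 bits, D_KL(Q||P) = 0.9976 bits. No — D_KL(P||Q) ≠ D_KL(Q||P) for this pair.

D_KL(P||Q) = Σ P(x) log₂(P(x)/Q(x))

Computing term by term:
  P(1)·log₂(P(1)/Q(1)) = 0.374·log₂(0.374/0.0286) = 1.38715
  P(2)·log₂(P(2)/Q(2)) = 0.2018·log₂(0.2018/0.0341) = 0.51763
  P(3)·log₂(P(3)/Q(3)) = 0.2136·log₂(0.2136/0.5811) = -0.30841
  P(4)·log₂(P(4)/Q(4)) = 0.047·log₂(0.047/0.01) = 0.10494
  P(5)·log₂(P(5)/Q(5)) = 0.1636·log₂(0.1636/0.3462) = -0.17692

D_KL(P||Q) = 1.38715 + 0.51763 - 0.30841 + 0.10494 - 0.17692 = 1.52439 ≈ 1.5244 bits

D_KL(Q||P) = Σ Q(x) log₂(Q(x)/P(x))

Computing term by term:
  Q(1)·log₂(Q(1)/P(1)) = 0.0286·log₂(0.0286/0.374) = -0.10608
  Q(2)·log₂(Q(2)/P(2)) = 0.0341·log₂(0.0341/0.2018) = -0.08747
  Q(3)·log₂(Q(3)/P(3)) = 0.5811·log₂(0.5811/0.2136) = 0.83904
  Q(4)·log₂(Q(4)/P(4)) = 0.01·log₂(0.01/0.047) = -0.02233
  Q(5)·log₂(Q(5)/P(5)) = 0.3462·log₂(0.3462/0.1636) = 0.37439

D_KL(Q||P) = -0.10608 - 0.08747 + 0.83904 - 0.02233 + 0.37439 = 0.99755 ≈ 0.9976 bits

These are NOT equal (difference: 0.5268 bits). KL divergence is asymmetric: D_KL(P||Q) ≠ D_KL(Q||P) in general.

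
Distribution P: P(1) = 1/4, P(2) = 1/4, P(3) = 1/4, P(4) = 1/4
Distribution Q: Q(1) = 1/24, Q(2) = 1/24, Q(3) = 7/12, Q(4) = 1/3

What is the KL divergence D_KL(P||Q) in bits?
0.8831 bits

D_KL(P||Q) = Σ P(x) log₂(P(x)/Q(x))

Computing term by term:
  P(1)·log₂(P(1)/Q(1)) = (1/4)·log₂((1/4)/(1/24)) = 0.64624
  P(2)·log₂(P(2)/Q(2)) = (1/4)·log₂((1/4)/(1/24)) = 0.64624
  P(3)·log₂(P(3)/Q(3)) = (1/4)·log₂((1/4)/(7/12)) = -0.30560
  P(4)·log₂(P(4)/Q(4)) = (1/4)·log₂((1/4)/(1/3)) = -0.10376

D_KL(P||Q) = 0.64624 + 0.64624 - 0.30560 - 0.10376 = 0.88312 ≈ 0.8831 bits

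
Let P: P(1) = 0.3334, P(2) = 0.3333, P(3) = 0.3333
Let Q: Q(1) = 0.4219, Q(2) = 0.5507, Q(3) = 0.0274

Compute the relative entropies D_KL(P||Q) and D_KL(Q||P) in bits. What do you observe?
D_KL(P||Q) = 0.8467 bits, D_KL(Q||P) = 0.4435 bits. The two directions give different values (D_KL(P||Q) exceeds D_KL(Q||P) by 0.4032 bits): KL divergence is asymmetric.

D_KL(P||Q) = Σ P(x) log₂(P(x)/Q(x))

Computing term by term:
  P(1)·log₂(P(1)/Q(1)) = 0.3334·log₂(0.3334/0.4219) = -0.11324
  P(2)·log₂(P(2)/Q(2)) = 0.3333·log₂(0.3333/0.5507) = -0.24146
  P(3)·log₂(P(3)/Q(3)) = 0.3333·log₂(0.3333/0.0274) = 1.20140

D_KL(P||Q) = -0.11324 - 0.24146 + 1.20140 = 0.84670 ≈ 0.8467 bits

D_KL(Q||P) = Σ Q(x) log₂(Q(x)/P(x))

Computing term by term:
  Q(1)·log₂(Q(1)/P(1)) = 0.4219·log₂(0.4219/0.3334) = 0.14330
  Q(2)·log₂(Q(2)/P(2)) = 0.5507·log₂(0.5507/0.3333) = 0.39895
  Q(3)·log₂(Q(3)/P(3)) = 0.0274·log₂(0.0274/0.3333) = -0.09877

D_KL(Q||P) = 0.14330 + 0.39895 - 0.09877 = 0.44348 ≈ 0.4435 bits

These are NOT equal (difference: 0.4032 bits). KL divergence is asymmetric: D_KL(P||Q) ≠ D_KL(Q||P) in general.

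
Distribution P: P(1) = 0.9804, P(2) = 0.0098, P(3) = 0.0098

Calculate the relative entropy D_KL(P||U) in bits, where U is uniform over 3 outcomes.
1.4262 bits

U(i) = 1/3 for all i

D_KL(P||U) = Σ P(x) log₂(P(x) / (1/3))
           = Σ P(x) log₂(P(x)) + log₂(3)
           = log₂(3) - H(P)

H(P) = -Σ P(x) log₂(P(x)):
  -P(1)·log₂(P(1)) = -(0.9804)·log₂(0.9804) = 0.02800
  -P(2)·log₂(P(2)) = -(0.0098)·log₂(0.0098) = 0.06540
  -P(3)·log₂(P(3)) = -(0.0098)·log₂(0.0098) = 0.06540
H(P) = 0.02800 + 0.06540 + 0.06540 = 0.15880 bits

log₂(3) = 1.58496 bits

D_KL(P||U) = 1.58496 - 0.15880 = 1.42616 ≈ 1.4262 bits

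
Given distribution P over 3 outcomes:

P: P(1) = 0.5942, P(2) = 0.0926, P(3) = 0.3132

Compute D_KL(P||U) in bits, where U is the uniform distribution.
0.2963 bits

U(i) = 1/3 for all i

D_KL(P||U) = Σ P(x) log₂(P(x) / (1/3))
           = Σ P(x) log₂(P(x)) + log₂(3)
           = log₂(3) - H(P)

H(P) = -Σ P(x) log₂(P(x)):
  -P(1)·log₂(P(1)) = -(0.5942)·log₂(0.5942) = 0.44623
  -P(2)·log₂(P(2)) = -(0.0926)·log₂(0.0926) = 0.31788
  -P(3)·log₂(P(3)) = -(0.3132)·log₂(0.3132) = 0.52456
H(P) = 0.44623 + 0.31788 + 0.52456 = 1.28867 bits

log₂(3) = 1.58496 bits

D_KL(P||U) = 1.58496 - 1.28867 = 0.29629 ≈ 0.2963 bits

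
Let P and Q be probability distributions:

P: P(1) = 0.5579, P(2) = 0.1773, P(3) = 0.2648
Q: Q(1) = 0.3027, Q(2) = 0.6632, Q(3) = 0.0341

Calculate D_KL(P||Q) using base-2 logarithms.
0.9377 bits

D_KL(P||Q) = Σ P(x) log₂(P(x)/Q(x))

Computing term by term:
  P(1)·log₂(P(1)/Q(1)) = 0.5579·log₂(0.5579/0.3027) = 0.49213
  P(2)·log₂(P(2)/Q(2)) = 0.1773·log₂(0.1773/0.6632) = -0.33745
  P(3)·log₂(P(3)/Q(3)) = 0.2648·log₂(0.2648/0.0341) = 0.78303

D_KL(P||Q) = 0.49213 - 0.33745 + 0.78303 = 0.93771 ≈ 0.9377 bits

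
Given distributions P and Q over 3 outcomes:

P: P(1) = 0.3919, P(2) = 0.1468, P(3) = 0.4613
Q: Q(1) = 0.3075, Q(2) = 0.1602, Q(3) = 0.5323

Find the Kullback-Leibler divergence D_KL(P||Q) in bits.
0.0234 bits

D_KL(P||Q) = Σ P(x) log₂(P(x)/Q(x))

Computing term by term:
  P(1)·log₂(P(1)/Q(1)) = 0.3919·log₂(0.3919/0.3075) = 0.13713
  P(2)·log₂(P(2)/Q(2)) = 0.1468·log₂(0.1468/0.1602) = -0.01850
  P(3)·log₂(P(3)/Q(3)) = 0.4613·log₂(0.4613/0.5323) = -0.09527

D_KL(P||Q) = 0.13713 - 0.01850 - 0.09527 = 0.02336 ≈ 0.0234 bits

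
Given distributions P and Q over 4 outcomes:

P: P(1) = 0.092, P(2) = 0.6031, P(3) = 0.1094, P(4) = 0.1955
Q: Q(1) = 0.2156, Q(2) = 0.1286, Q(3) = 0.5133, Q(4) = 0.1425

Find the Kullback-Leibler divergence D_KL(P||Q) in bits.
1.0768 bits

D_KL(P||Q) = Σ P(x) log₂(P(x)/Q(x))

Computing term by term:
  P(1)·log₂(P(1)/Q(1)) = 0.092·log₂(0.092/0.2156) = -0.11304
  P(2)·log₂(P(2)/Q(2)) = 0.6031·log₂(0.6031/0.1286) = 1.34462
  P(3)·log₂(P(3)/Q(3)) = 0.1094·log₂(0.1094/0.5133) = -0.24398
  P(4)·log₂(P(4)/Q(4)) = 0.1955·log₂(0.1955/0.1425) = 0.08919

D_KL(P||Q) = -0.11304 + 1.34462 - 0.24398 + 0.08919 = 1.07679 ≈ 1.0768 bits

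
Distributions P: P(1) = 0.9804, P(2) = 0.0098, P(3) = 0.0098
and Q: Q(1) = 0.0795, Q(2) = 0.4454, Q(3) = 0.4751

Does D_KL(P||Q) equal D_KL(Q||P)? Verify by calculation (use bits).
D_KL(P||Q) = 3.4445 bits, D_KL(Q||P) = 4.8245 bits. No — D_KL(P||Q) ≠ D_KL(Q||P) for this pair.

D_KL(P||Q) = Σ P(x) log₂(P(x)/Q(x))

Computing term by term:
  P(1)·log₂(P(1)/Q(1)) = 0.9804·log₂(0.9804/0.0795) = 3.55331
  P(2)·log₂(P(2)/Q(2)) = 0.0098·log₂(0.0098/0.4454) = -0.05396
  P(3)·log₂(P(3)/Q(3)) = 0.0098·log₂(0.0098/0.4751) = -0.05487

D_KL(P||Q) = 3.55331 - 0.05396 - 0.05487 = 3.44448 ≈ 3.4445 bits

D_KL(Q||P) = Σ Q(x) log₂(Q(x)/P(x))

Computing term by term:
  Q(1)·log₂(Q(1)/P(1)) = 0.0795·log₂(0.0795/0.9804) = -0.28814
  Q(2)·log₂(Q(2)/P(2)) = 0.4454·log₂(0.4454/0.0098) = 2.45245
  Q(3)·log₂(Q(3)/P(3)) = 0.4751·log₂(0.4751/0.0098) = 2.66023

D_KL(Q||P) = -0.28814 + 2.45245 + 2.66023 = 4.82454 ≈ 4.8245 bits

These are NOT equal (difference: 1.3800 bits). KL divergence is asymmetric: D_KL(P||Q) ≠ D_KL(Q||P) in general.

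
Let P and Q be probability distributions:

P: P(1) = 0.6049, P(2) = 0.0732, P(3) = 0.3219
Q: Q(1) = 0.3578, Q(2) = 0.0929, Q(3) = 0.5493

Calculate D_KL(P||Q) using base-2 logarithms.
0.1849 bits

D_KL(P||Q) = Σ P(x) log₂(P(x)/Q(x))

Computing term by term:
  P(1)·log₂(P(1)/Q(1)) = 0.6049·log₂(0.6049/0.3578) = 0.45824
  P(2)·log₂(P(2)/Q(2)) = 0.0732·log₂(0.0732/0.0929) = -0.02517
  P(3)·log₂(P(3)/Q(3)) = 0.3219·log₂(0.3219/0.5493) = -0.24818

D_KL(P||Q) = 0.45824 - 0.02517 - 0.24818 = 0.18489 ≈ 0.1849 bits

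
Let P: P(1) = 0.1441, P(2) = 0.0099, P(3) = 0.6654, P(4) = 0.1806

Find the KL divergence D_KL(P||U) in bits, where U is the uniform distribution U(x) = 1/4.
0.6944 bits

U(i) = 1/4 for all i

D_KL(P||U) = Σ P(x) log₂(P(x) / (1/4))
           = Σ P(x) log₂(P(x)) + log₂(4)
           = log₂(4) - H(P)

H(P) = -Σ P(x) log₂(P(x)):
  -P(1)·log₂(P(1)) = -(0.1441)·log₂(0.1441) = 0.40274
  -P(2)·log₂(P(2)) = -(0.0099)·log₂(0.0099) = 0.06592
  -P(3)·log₂(P(3)) = -(0.6654)·log₂(0.6654) = 0.39106
  -P(4)·log₂(P(4)) = -(0.1806)·log₂(0.1806) = 0.44592
H(P) = 0.40274 + 0.06592 + 0.39106 + 0.44592 = 1.30564 bits

log₂(4) = 2.00000 bits

D_KL(P||U) = 2.00000 - 1.30564 = 0.69436 ≈ 0.6944 bits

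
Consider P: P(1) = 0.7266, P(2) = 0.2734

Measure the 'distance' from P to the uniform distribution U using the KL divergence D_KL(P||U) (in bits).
0.1537 bits

U(i) = 1/2 for all i

D_KL(P||U) = Σ P(x) log₂(P(x) / (1/2))
           = Σ P(x) log₂(P(x)) + log₂(2)
           = log₂(2) - H(P)

H(P) = -Σ P(x) log₂(P(x)):
  -P(1)·log₂(P(1)) = -(0.7266)·log₂(0.7266) = 0.33479
  -P(2)·log₂(P(2)) = -(0.2734)·log₂(0.2734) = 0.51151
H(P) = 0.33479 + 0.51151 = 0.84630 bits

log₂(2) = 1.00000 bits

D_KL(P||U) = 1.00000 - 0.84630 = 0.15370 ≈ 0.1537 bits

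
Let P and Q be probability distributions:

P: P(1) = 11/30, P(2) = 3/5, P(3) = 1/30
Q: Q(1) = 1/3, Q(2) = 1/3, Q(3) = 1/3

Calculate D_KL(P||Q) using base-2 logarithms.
0.4485 bits

D_KL(P||Q) = Σ P(x) log₂(P(x)/Q(x))

Computing term by term:
  P(1)·log₂(P(1)/Q(1)) = (11/30)·log₂((11/30)/(1/3)) = 0.05042
  P(2)·log₂(P(2)/Q(2)) = (3/5)·log₂((3/5)/(1/3)) = 0.50880
  P(3)·log₂(P(3)/Q(3)) = (1/30)·log₂((1/30)/(1/3)) = -0.11073

D_KL(P||Q) = 0.05042 + 0.50880 - 0.11073 = 0.44849 ≈ 0.4485 bits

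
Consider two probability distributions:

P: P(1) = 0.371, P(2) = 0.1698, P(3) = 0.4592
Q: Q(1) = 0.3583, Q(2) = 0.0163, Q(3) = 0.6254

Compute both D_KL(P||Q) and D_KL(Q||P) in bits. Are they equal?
D_KL(P||Q) = 0.3881 bits, D_KL(Q||P) = 0.2056 bits. No, they are not equal.

D_KL(P||Q) = Σ P(x) log₂(P(x)/Q(x))

Computing term by term:
  P(1)·log₂(P(1)/Q(1)) = 0.371·log₂(0.371/0.3583) = 0.01864
  P(2)·log₂(P(2)/Q(2)) = 0.1698·log₂(0.1698/0.0163) = 0.57408
  P(3)·log₂(P(3)/Q(3)) = 0.4592·log₂(0.4592/0.6254) = -0.20465

D_KL(P||Q) = 0.01864 + 0.57408 - 0.20465 = 0.38807 ≈ 0.3881 bits

D_KL(Q||P) = Σ Q(x) log₂(Q(x)/P(x))

Computing term by term:
  Q(1)·log₂(Q(1)/P(1)) = 0.3583·log₂(0.3583/0.371) = -0.01800
  Q(2)·log₂(Q(2)/P(2)) = 0.0163·log₂(0.0163/0.1698) = -0.05511
  Q(3)·log₂(Q(3)/P(3)) = 0.6254·log₂(0.6254/0.4592) = 0.27871

D_KL(Q||P) = -0.01800 - 0.05511 + 0.27871 = 0.20560 ≈ 0.2056 bits

These are NOT equal (difference: 0.1825 bits). KL divergence is asymmetric: D_KL(P||Q) ≠ D_KL(Q||P) in general.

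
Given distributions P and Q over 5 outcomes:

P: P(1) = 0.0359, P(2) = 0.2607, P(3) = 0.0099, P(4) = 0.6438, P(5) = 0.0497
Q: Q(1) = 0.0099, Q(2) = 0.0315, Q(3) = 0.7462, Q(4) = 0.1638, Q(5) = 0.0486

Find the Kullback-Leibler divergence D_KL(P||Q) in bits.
2.0728 bits

D_KL(P||Q) = Σ P(x) log₂(P(x)/Q(x))

Computing term by term:
  P(1)·log₂(P(1)/Q(1)) = 0.0359·log₂(0.0359/0.0099) = 0.06672
  P(2)·log₂(P(2)/Q(2)) = 0.2607·log₂(0.2607/0.0315) = 0.79487
  P(3)·log₂(P(3)/Q(3)) = 0.0099·log₂(0.0099/0.7462) = -0.06174
  P(4)·log₂(P(4)/Q(4)) = 0.6438·log₂(0.6438/0.1638) = 1.27130
  P(5)·log₂(P(5)/Q(5)) = 0.0497·log₂(0.0497/0.0486) = 0.00160

D_KL(P||Q) = 0.06672 + 0.79487 - 0.06174 + 1.27130 + 0.00160 = 2.07275 ≈ 2.0728 bits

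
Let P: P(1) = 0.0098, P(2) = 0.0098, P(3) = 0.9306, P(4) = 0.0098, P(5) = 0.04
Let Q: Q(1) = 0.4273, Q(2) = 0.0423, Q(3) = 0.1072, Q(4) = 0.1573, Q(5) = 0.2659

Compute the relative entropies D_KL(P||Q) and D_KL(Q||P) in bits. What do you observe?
D_KL(P||Q) = 2.6789 bits, D_KL(Q||P) = 3.4388 bits. The two directions give different values (D_KL(Q||P) exceeds D_KL(P||Q) by 0.7599 bits): KL divergence is asymmetric.

D_KL(P||Q) = Σ P(x) log₂(P(x)/Q(x))

Computing term by term:
  P(1)·log₂(P(1)/Q(1)) = 0.0098·log₂(0.0098/0.4273) = -0.05337
  P(2)·log₂(P(2)/Q(2)) = 0.0098·log₂(0.0098/0.0423) = -0.02068
  P(3)·log₂(P(3)/Q(3)) = 0.9306·log₂(0.9306/0.1072) = 2.90148
  P(4)·log₂(P(4)/Q(4)) = 0.0098·log₂(0.0098/0.1573) = -0.03925
  P(5)·log₂(P(5)/Q(5)) = 0.04·log₂(0.04/0.2659) = -0.10931

D_KL(P||Q) = -0.05337 - 0.02068 + 2.90148 - 0.03925 - 0.10931 = 2.67887 ≈ 2.6789 bits

D_KL(Q||P) = Σ Q(x) log₂(Q(x)/P(x))

Computing term by term:
  Q(1)·log₂(Q(1)/P(1)) = 0.4273·log₂(0.4273/0.0098) = 2.32721
  Q(2)·log₂(Q(2)/P(2)) = 0.0423·log₂(0.0423/0.0098) = 0.08924
  Q(3)·log₂(Q(3)/P(3)) = 0.1072·log₂(0.1072/0.9306) = -0.33423
  Q(4)·log₂(Q(4)/P(4)) = 0.1573·log₂(0.1573/0.0098) = 0.62992
  Q(5)·log₂(Q(5)/P(5)) = 0.2659·log₂(0.2659/0.04) = 0.72665

D_KL(Q||P) = 2.32721 + 0.08924 - 0.33423 + 0.62992 + 0.72665 = 3.43879 ≈ 3.4388 bits

These are NOT equal (difference: 0.7599 bits). KL divergence is asymmetric: D_KL(P||Q) ≠ D_KL(Q||P) in general.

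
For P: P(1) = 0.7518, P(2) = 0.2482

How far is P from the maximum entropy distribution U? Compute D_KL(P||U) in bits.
0.1916 bits

U(i) = 1/2 for all i

D_KL(P||U) = Σ P(x) log₂(P(x) / (1/2))
           = Σ P(x) log₂(P(x)) + log₂(2)
           = log₂(2) - H(P)

H(P) = -Σ P(x) log₂(P(x)):
  -P(1)·log₂(P(1)) = -(0.7518)·log₂(0.7518) = 0.30943
  -P(2)·log₂(P(2)) = -(0.2482)·log₂(0.2482) = 0.49899
H(P) = 0.30943 + 0.49899 = 0.80842 bits

log₂(2) = 1.00000 bits

D_KL(P||U) = 1.00000 - 0.80842 = 0.19158 ≈ 0.1916 bits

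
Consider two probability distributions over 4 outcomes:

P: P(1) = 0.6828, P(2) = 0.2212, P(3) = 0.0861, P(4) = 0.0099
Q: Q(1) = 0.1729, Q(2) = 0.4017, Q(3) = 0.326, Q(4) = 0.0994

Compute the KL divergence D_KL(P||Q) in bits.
0.9643 bits

D_KL(P||Q) = Σ P(x) log₂(P(x)/Q(x))

Computing term by term:
  P(1)·log₂(P(1)/Q(1)) = 0.6828·log₂(0.6828/0.1729) = 1.35299
  P(2)·log₂(P(2)/Q(2)) = 0.2212·log₂(0.2212/0.4017) = -0.19040
  P(3)·log₂(P(3)/Q(3)) = 0.0861·log₂(0.0861/0.326) = -0.16538
  P(4)·log₂(P(4)/Q(4)) = 0.0099·log₂(0.0099/0.0994) = -0.03294

D_KL(P||Q) = 1.35299 - 0.19040 - 0.16538 - 0.03294 = 0.96427 ≈ 0.9643 bits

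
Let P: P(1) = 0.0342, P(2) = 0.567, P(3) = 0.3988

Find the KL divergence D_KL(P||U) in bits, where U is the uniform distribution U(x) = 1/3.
0.4254 bits

U(i) = 1/3 for all i

D_KL(P||U) = Σ P(x) log₂(P(x) / (1/3))
           = Σ P(x) log₂(P(x)) + log₂(3)
           = log₂(3) - H(P)

H(P) = -Σ P(x) log₂(P(x)):
  -P(1)·log₂(P(1)) = -(0.0342)·log₂(0.0342) = 0.16655
  -P(2)·log₂(P(2)) = -(0.567)·log₂(0.567) = 0.46413
  -P(3)·log₂(P(3)) = -(0.3988)·log₂(0.3988) = 0.52891
H(P) = 0.16655 + 0.46413 + 0.52891 = 1.15959 bits

log₂(3) = 1.58496 bits

D_KL(P||U) = 1.58496 - 1.15959 = 0.42537 ≈ 0.4254 bits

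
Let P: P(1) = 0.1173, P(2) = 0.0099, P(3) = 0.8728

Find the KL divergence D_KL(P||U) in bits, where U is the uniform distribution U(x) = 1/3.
0.9851 bits

U(i) = 1/3 for all i

D_KL(P||U) = Σ P(x) log₂(P(x) / (1/3))
           = Σ P(x) log₂(P(x)) + log₂(3)
           = log₂(3) - H(P)

H(P) = -Σ P(x) log₂(P(x)):
  -P(1)·log₂(P(1)) = -(0.1173)·log₂(0.1173) = 0.36266
  -P(2)·log₂(P(2)) = -(0.0099)·log₂(0.0099) = 0.06592
  -P(3)·log₂(P(3)) = -(0.8728)·log₂(0.8728) = 0.17131
H(P) = 0.36266 + 0.06592 + 0.17131 = 0.59989 bits

log₂(3) = 1.58496 bits

D_KL(P||U) = 1.58496 - 0.59989 = 0.98507 ≈ 0.9851 bits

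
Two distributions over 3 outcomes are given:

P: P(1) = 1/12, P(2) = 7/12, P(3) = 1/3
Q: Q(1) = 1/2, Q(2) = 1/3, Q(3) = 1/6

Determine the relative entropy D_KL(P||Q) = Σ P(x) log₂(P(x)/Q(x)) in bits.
0.5889 bits

D_KL(P||Q) = Σ P(x) log₂(P(x)/Q(x))

Computing term by term:
  P(1)·log₂(P(1)/Q(1)) = (1/12)·log₂((1/12)/(1/2)) = -0.21541
  P(2)·log₂(P(2)/Q(2)) = (7/12)·log₂((7/12)/(1/3)) = 0.47096
  P(3)·log₂(P(3)/Q(3)) = (1/3)·log₂((1/3)/(1/6)) = 0.33333

D_KL(P||Q) = -0.21541 + 0.47096 + 0.33333 = 0.58888 ≈ 0.5889 bits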